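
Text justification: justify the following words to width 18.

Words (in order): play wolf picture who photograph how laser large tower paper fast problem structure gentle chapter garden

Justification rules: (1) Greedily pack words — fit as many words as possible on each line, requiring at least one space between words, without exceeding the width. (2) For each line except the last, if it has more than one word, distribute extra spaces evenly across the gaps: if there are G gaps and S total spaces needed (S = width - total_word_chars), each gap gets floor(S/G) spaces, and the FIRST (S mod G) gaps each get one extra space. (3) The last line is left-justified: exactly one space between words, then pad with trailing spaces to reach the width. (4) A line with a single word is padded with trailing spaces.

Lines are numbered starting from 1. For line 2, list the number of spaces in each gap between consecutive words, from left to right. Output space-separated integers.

Answer: 1 1

Derivation:
Line 1: ['play', 'wolf', 'picture'] (min_width=17, slack=1)
Line 2: ['who', 'photograph', 'how'] (min_width=18, slack=0)
Line 3: ['laser', 'large', 'tower'] (min_width=17, slack=1)
Line 4: ['paper', 'fast', 'problem'] (min_width=18, slack=0)
Line 5: ['structure', 'gentle'] (min_width=16, slack=2)
Line 6: ['chapter', 'garden'] (min_width=14, slack=4)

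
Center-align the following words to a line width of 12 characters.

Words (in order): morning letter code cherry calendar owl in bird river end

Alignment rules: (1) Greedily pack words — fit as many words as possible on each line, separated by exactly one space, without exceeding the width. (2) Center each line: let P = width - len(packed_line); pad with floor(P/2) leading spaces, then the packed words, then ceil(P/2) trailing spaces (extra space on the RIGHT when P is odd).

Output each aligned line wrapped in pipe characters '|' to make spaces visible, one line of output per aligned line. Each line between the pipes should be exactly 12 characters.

Answer: |  morning   |
|letter code |
|   cherry   |
|calendar owl|
|  in bird   |
| river end  |

Derivation:
Line 1: ['morning'] (min_width=7, slack=5)
Line 2: ['letter', 'code'] (min_width=11, slack=1)
Line 3: ['cherry'] (min_width=6, slack=6)
Line 4: ['calendar', 'owl'] (min_width=12, slack=0)
Line 5: ['in', 'bird'] (min_width=7, slack=5)
Line 6: ['river', 'end'] (min_width=9, slack=3)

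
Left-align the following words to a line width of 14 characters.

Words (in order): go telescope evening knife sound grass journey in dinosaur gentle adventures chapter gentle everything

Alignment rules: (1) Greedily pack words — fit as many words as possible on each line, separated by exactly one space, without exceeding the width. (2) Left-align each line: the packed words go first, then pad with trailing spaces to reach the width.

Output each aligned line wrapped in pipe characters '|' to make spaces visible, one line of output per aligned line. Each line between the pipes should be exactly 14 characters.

Answer: |go telescope  |
|evening knife |
|sound grass   |
|journey in    |
|dinosaur      |
|gentle        |
|adventures    |
|chapter gentle|
|everything    |

Derivation:
Line 1: ['go', 'telescope'] (min_width=12, slack=2)
Line 2: ['evening', 'knife'] (min_width=13, slack=1)
Line 3: ['sound', 'grass'] (min_width=11, slack=3)
Line 4: ['journey', 'in'] (min_width=10, slack=4)
Line 5: ['dinosaur'] (min_width=8, slack=6)
Line 6: ['gentle'] (min_width=6, slack=8)
Line 7: ['adventures'] (min_width=10, slack=4)
Line 8: ['chapter', 'gentle'] (min_width=14, slack=0)
Line 9: ['everything'] (min_width=10, slack=4)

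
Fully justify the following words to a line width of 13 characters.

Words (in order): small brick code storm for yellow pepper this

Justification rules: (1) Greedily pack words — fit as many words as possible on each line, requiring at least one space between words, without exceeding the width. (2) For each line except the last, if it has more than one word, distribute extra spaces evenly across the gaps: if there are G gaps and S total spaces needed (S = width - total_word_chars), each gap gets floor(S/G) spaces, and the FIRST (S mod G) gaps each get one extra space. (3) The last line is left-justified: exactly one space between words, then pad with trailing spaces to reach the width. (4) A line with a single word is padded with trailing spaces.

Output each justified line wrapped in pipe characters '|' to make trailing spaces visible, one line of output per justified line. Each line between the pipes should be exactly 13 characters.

Answer: |small   brick|
|code    storm|
|for    yellow|
|pepper this  |

Derivation:
Line 1: ['small', 'brick'] (min_width=11, slack=2)
Line 2: ['code', 'storm'] (min_width=10, slack=3)
Line 3: ['for', 'yellow'] (min_width=10, slack=3)
Line 4: ['pepper', 'this'] (min_width=11, slack=2)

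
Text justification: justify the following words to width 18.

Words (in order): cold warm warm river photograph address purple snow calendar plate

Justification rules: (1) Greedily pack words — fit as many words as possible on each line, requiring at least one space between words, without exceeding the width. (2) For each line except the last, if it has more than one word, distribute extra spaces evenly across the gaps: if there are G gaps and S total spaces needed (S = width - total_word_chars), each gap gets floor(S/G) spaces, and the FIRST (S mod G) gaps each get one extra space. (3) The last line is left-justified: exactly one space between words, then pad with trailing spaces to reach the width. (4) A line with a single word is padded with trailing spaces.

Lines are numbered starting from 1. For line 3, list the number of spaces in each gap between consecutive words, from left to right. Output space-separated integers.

Answer: 5

Derivation:
Line 1: ['cold', 'warm', 'warm'] (min_width=14, slack=4)
Line 2: ['river', 'photograph'] (min_width=16, slack=2)
Line 3: ['address', 'purple'] (min_width=14, slack=4)
Line 4: ['snow', 'calendar'] (min_width=13, slack=5)
Line 5: ['plate'] (min_width=5, slack=13)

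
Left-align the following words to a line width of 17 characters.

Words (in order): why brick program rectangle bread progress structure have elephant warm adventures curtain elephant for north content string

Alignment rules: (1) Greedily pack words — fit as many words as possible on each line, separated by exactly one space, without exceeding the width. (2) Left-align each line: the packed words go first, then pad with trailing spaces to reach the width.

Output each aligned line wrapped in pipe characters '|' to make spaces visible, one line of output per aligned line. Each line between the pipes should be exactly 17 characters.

Answer: |why brick program|
|rectangle bread  |
|progress         |
|structure have   |
|elephant warm    |
|adventures       |
|curtain elephant |
|for north content|
|string           |

Derivation:
Line 1: ['why', 'brick', 'program'] (min_width=17, slack=0)
Line 2: ['rectangle', 'bread'] (min_width=15, slack=2)
Line 3: ['progress'] (min_width=8, slack=9)
Line 4: ['structure', 'have'] (min_width=14, slack=3)
Line 5: ['elephant', 'warm'] (min_width=13, slack=4)
Line 6: ['adventures'] (min_width=10, slack=7)
Line 7: ['curtain', 'elephant'] (min_width=16, slack=1)
Line 8: ['for', 'north', 'content'] (min_width=17, slack=0)
Line 9: ['string'] (min_width=6, slack=11)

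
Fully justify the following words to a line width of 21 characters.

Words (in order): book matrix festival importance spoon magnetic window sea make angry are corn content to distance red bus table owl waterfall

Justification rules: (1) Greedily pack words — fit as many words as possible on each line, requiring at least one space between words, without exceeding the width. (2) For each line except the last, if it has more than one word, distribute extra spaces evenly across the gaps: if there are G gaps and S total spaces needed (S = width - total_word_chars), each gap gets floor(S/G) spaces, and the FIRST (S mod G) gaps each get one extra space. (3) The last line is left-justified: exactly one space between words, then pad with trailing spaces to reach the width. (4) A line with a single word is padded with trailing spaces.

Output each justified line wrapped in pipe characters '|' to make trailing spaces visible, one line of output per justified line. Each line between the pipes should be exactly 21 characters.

Line 1: ['book', 'matrix', 'festival'] (min_width=20, slack=1)
Line 2: ['importance', 'spoon'] (min_width=16, slack=5)
Line 3: ['magnetic', 'window', 'sea'] (min_width=19, slack=2)
Line 4: ['make', 'angry', 'are', 'corn'] (min_width=19, slack=2)
Line 5: ['content', 'to', 'distance'] (min_width=19, slack=2)
Line 6: ['red', 'bus', 'table', 'owl'] (min_width=17, slack=4)
Line 7: ['waterfall'] (min_width=9, slack=12)

Answer: |book  matrix festival|
|importance      spoon|
|magnetic  window  sea|
|make  angry  are corn|
|content  to  distance|
|red   bus  table  owl|
|waterfall            |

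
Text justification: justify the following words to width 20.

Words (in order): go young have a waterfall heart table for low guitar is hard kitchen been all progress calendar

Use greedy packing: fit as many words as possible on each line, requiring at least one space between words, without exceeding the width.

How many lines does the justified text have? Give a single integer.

Answer: 6

Derivation:
Line 1: ['go', 'young', 'have', 'a'] (min_width=15, slack=5)
Line 2: ['waterfall', 'heart'] (min_width=15, slack=5)
Line 3: ['table', 'for', 'low', 'guitar'] (min_width=20, slack=0)
Line 4: ['is', 'hard', 'kitchen', 'been'] (min_width=20, slack=0)
Line 5: ['all', 'progress'] (min_width=12, slack=8)
Line 6: ['calendar'] (min_width=8, slack=12)
Total lines: 6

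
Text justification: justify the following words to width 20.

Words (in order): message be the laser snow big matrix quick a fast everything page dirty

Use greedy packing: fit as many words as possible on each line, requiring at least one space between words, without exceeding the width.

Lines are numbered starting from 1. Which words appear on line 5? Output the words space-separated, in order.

Line 1: ['message', 'be', 'the', 'laser'] (min_width=20, slack=0)
Line 2: ['snow', 'big', 'matrix'] (min_width=15, slack=5)
Line 3: ['quick', 'a', 'fast'] (min_width=12, slack=8)
Line 4: ['everything', 'page'] (min_width=15, slack=5)
Line 5: ['dirty'] (min_width=5, slack=15)

Answer: dirty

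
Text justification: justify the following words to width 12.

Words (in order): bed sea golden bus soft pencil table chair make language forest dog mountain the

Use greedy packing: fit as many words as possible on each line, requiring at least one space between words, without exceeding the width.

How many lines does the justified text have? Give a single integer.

Line 1: ['bed', 'sea'] (min_width=7, slack=5)
Line 2: ['golden', 'bus'] (min_width=10, slack=2)
Line 3: ['soft', 'pencil'] (min_width=11, slack=1)
Line 4: ['table', 'chair'] (min_width=11, slack=1)
Line 5: ['make'] (min_width=4, slack=8)
Line 6: ['language'] (min_width=8, slack=4)
Line 7: ['forest', 'dog'] (min_width=10, slack=2)
Line 8: ['mountain', 'the'] (min_width=12, slack=0)
Total lines: 8

Answer: 8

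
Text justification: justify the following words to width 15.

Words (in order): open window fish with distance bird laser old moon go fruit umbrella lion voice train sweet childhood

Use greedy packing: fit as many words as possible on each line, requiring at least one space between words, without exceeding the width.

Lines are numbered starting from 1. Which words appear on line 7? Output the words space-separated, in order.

Answer: voice train

Derivation:
Line 1: ['open', 'window'] (min_width=11, slack=4)
Line 2: ['fish', 'with'] (min_width=9, slack=6)
Line 3: ['distance', 'bird'] (min_width=13, slack=2)
Line 4: ['laser', 'old', 'moon'] (min_width=14, slack=1)
Line 5: ['go', 'fruit'] (min_width=8, slack=7)
Line 6: ['umbrella', 'lion'] (min_width=13, slack=2)
Line 7: ['voice', 'train'] (min_width=11, slack=4)
Line 8: ['sweet', 'childhood'] (min_width=15, slack=0)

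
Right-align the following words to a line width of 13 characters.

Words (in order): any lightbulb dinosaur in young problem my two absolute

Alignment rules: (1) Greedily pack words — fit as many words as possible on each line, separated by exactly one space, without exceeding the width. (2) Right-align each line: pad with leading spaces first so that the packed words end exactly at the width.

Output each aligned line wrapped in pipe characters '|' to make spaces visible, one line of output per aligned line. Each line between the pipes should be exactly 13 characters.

Line 1: ['any', 'lightbulb'] (min_width=13, slack=0)
Line 2: ['dinosaur', 'in'] (min_width=11, slack=2)
Line 3: ['young', 'problem'] (min_width=13, slack=0)
Line 4: ['my', 'two'] (min_width=6, slack=7)
Line 5: ['absolute'] (min_width=8, slack=5)

Answer: |any lightbulb|
|  dinosaur in|
|young problem|
|       my two|
|     absolute|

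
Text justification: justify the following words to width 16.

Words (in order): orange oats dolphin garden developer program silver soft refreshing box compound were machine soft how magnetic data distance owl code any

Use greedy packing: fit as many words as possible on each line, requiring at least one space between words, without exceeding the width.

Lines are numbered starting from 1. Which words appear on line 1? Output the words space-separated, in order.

Line 1: ['orange', 'oats'] (min_width=11, slack=5)
Line 2: ['dolphin', 'garden'] (min_width=14, slack=2)
Line 3: ['developer'] (min_width=9, slack=7)
Line 4: ['program', 'silver'] (min_width=14, slack=2)
Line 5: ['soft', 'refreshing'] (min_width=15, slack=1)
Line 6: ['box', 'compound'] (min_width=12, slack=4)
Line 7: ['were', 'machine'] (min_width=12, slack=4)
Line 8: ['soft', 'how'] (min_width=8, slack=8)
Line 9: ['magnetic', 'data'] (min_width=13, slack=3)
Line 10: ['distance', 'owl'] (min_width=12, slack=4)
Line 11: ['code', 'any'] (min_width=8, slack=8)

Answer: orange oats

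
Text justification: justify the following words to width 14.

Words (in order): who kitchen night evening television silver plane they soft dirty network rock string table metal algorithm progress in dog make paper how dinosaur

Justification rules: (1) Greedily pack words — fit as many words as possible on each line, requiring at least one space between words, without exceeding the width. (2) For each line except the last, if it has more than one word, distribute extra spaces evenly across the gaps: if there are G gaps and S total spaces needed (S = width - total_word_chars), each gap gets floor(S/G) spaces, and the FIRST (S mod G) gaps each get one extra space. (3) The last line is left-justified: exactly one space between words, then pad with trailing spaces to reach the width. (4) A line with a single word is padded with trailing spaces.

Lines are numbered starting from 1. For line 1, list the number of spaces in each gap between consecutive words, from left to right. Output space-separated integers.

Answer: 4

Derivation:
Line 1: ['who', 'kitchen'] (min_width=11, slack=3)
Line 2: ['night', 'evening'] (min_width=13, slack=1)
Line 3: ['television'] (min_width=10, slack=4)
Line 4: ['silver', 'plane'] (min_width=12, slack=2)
Line 5: ['they', 'soft'] (min_width=9, slack=5)
Line 6: ['dirty', 'network'] (min_width=13, slack=1)
Line 7: ['rock', 'string'] (min_width=11, slack=3)
Line 8: ['table', 'metal'] (min_width=11, slack=3)
Line 9: ['algorithm'] (min_width=9, slack=5)
Line 10: ['progress', 'in'] (min_width=11, slack=3)
Line 11: ['dog', 'make', 'paper'] (min_width=14, slack=0)
Line 12: ['how', 'dinosaur'] (min_width=12, slack=2)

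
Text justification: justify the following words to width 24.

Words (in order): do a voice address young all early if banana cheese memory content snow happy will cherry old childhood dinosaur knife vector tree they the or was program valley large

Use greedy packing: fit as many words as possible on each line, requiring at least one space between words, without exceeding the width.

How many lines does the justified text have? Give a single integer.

Line 1: ['do', 'a', 'voice', 'address', 'young'] (min_width=24, slack=0)
Line 2: ['all', 'early', 'if', 'banana'] (min_width=19, slack=5)
Line 3: ['cheese', 'memory', 'content'] (min_width=21, slack=3)
Line 4: ['snow', 'happy', 'will', 'cherry'] (min_width=22, slack=2)
Line 5: ['old', 'childhood', 'dinosaur'] (min_width=22, slack=2)
Line 6: ['knife', 'vector', 'tree', 'they'] (min_width=22, slack=2)
Line 7: ['the', 'or', 'was', 'program'] (min_width=18, slack=6)
Line 8: ['valley', 'large'] (min_width=12, slack=12)
Total lines: 8

Answer: 8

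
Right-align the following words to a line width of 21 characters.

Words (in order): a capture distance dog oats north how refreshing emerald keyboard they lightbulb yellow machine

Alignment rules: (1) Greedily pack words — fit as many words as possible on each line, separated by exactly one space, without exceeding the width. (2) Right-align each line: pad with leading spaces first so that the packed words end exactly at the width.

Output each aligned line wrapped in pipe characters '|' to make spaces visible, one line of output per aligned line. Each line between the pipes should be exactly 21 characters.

Line 1: ['a', 'capture', 'distance'] (min_width=18, slack=3)
Line 2: ['dog', 'oats', 'north', 'how'] (min_width=18, slack=3)
Line 3: ['refreshing', 'emerald'] (min_width=18, slack=3)
Line 4: ['keyboard', 'they'] (min_width=13, slack=8)
Line 5: ['lightbulb', 'yellow'] (min_width=16, slack=5)
Line 6: ['machine'] (min_width=7, slack=14)

Answer: |   a capture distance|
|   dog oats north how|
|   refreshing emerald|
|        keyboard they|
|     lightbulb yellow|
|              machine|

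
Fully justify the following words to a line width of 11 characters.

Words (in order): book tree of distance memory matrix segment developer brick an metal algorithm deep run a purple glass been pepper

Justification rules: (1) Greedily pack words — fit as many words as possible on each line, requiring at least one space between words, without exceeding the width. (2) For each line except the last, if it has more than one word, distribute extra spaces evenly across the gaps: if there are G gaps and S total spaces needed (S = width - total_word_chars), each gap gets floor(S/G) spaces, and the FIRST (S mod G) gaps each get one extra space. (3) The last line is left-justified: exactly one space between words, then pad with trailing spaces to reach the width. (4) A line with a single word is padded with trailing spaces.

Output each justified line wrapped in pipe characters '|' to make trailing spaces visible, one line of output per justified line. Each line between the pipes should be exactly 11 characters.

Answer: |book   tree|
|of distance|
|memory     |
|matrix     |
|segment    |
|developer  |
|brick    an|
|metal      |
|algorithm  |
|deep  run a|
|purple     |
|glass  been|
|pepper     |

Derivation:
Line 1: ['book', 'tree'] (min_width=9, slack=2)
Line 2: ['of', 'distance'] (min_width=11, slack=0)
Line 3: ['memory'] (min_width=6, slack=5)
Line 4: ['matrix'] (min_width=6, slack=5)
Line 5: ['segment'] (min_width=7, slack=4)
Line 6: ['developer'] (min_width=9, slack=2)
Line 7: ['brick', 'an'] (min_width=8, slack=3)
Line 8: ['metal'] (min_width=5, slack=6)
Line 9: ['algorithm'] (min_width=9, slack=2)
Line 10: ['deep', 'run', 'a'] (min_width=10, slack=1)
Line 11: ['purple'] (min_width=6, slack=5)
Line 12: ['glass', 'been'] (min_width=10, slack=1)
Line 13: ['pepper'] (min_width=6, slack=5)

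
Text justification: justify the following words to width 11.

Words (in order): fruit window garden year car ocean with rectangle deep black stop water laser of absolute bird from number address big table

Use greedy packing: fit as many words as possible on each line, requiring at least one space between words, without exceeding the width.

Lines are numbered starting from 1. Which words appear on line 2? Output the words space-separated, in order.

Answer: window

Derivation:
Line 1: ['fruit'] (min_width=5, slack=6)
Line 2: ['window'] (min_width=6, slack=5)
Line 3: ['garden', 'year'] (min_width=11, slack=0)
Line 4: ['car', 'ocean'] (min_width=9, slack=2)
Line 5: ['with'] (min_width=4, slack=7)
Line 6: ['rectangle'] (min_width=9, slack=2)
Line 7: ['deep', 'black'] (min_width=10, slack=1)
Line 8: ['stop', 'water'] (min_width=10, slack=1)
Line 9: ['laser', 'of'] (min_width=8, slack=3)
Line 10: ['absolute'] (min_width=8, slack=3)
Line 11: ['bird', 'from'] (min_width=9, slack=2)
Line 12: ['number'] (min_width=6, slack=5)
Line 13: ['address', 'big'] (min_width=11, slack=0)
Line 14: ['table'] (min_width=5, slack=6)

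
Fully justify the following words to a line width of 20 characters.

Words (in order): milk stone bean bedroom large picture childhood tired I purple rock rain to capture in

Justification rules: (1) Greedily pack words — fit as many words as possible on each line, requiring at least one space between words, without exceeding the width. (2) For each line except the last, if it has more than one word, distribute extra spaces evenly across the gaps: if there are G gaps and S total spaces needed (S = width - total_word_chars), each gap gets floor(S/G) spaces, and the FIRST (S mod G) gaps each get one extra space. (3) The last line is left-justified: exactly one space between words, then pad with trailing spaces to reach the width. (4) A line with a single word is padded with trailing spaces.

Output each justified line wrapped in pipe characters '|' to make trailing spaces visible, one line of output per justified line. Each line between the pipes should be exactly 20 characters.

Answer: |milk    stone   bean|
|bedroom        large|
|picture    childhood|
|tired  I purple rock|
|rain to capture in  |

Derivation:
Line 1: ['milk', 'stone', 'bean'] (min_width=15, slack=5)
Line 2: ['bedroom', 'large'] (min_width=13, slack=7)
Line 3: ['picture', 'childhood'] (min_width=17, slack=3)
Line 4: ['tired', 'I', 'purple', 'rock'] (min_width=19, slack=1)
Line 5: ['rain', 'to', 'capture', 'in'] (min_width=18, slack=2)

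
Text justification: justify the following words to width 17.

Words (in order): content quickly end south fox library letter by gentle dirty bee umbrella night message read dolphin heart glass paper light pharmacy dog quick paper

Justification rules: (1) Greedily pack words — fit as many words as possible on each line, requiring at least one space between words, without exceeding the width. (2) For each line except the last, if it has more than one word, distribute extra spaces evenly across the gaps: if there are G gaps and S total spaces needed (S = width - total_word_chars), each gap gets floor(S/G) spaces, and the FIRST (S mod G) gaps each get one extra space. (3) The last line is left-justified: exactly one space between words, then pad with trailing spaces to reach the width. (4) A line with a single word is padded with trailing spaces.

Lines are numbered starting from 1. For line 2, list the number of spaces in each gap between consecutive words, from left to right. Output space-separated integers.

Line 1: ['content', 'quickly'] (min_width=15, slack=2)
Line 2: ['end', 'south', 'fox'] (min_width=13, slack=4)
Line 3: ['library', 'letter', 'by'] (min_width=17, slack=0)
Line 4: ['gentle', 'dirty', 'bee'] (min_width=16, slack=1)
Line 5: ['umbrella', 'night'] (min_width=14, slack=3)
Line 6: ['message', 'read'] (min_width=12, slack=5)
Line 7: ['dolphin', 'heart'] (min_width=13, slack=4)
Line 8: ['glass', 'paper', 'light'] (min_width=17, slack=0)
Line 9: ['pharmacy', 'dog'] (min_width=12, slack=5)
Line 10: ['quick', 'paper'] (min_width=11, slack=6)

Answer: 3 3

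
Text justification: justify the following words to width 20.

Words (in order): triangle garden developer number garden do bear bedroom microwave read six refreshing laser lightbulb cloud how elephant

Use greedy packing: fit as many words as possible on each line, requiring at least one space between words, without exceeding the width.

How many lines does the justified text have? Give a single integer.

Answer: 7

Derivation:
Line 1: ['triangle', 'garden'] (min_width=15, slack=5)
Line 2: ['developer', 'number'] (min_width=16, slack=4)
Line 3: ['garden', 'do', 'bear'] (min_width=14, slack=6)
Line 4: ['bedroom', 'microwave'] (min_width=17, slack=3)
Line 5: ['read', 'six', 'refreshing'] (min_width=19, slack=1)
Line 6: ['laser', 'lightbulb'] (min_width=15, slack=5)
Line 7: ['cloud', 'how', 'elephant'] (min_width=18, slack=2)
Total lines: 7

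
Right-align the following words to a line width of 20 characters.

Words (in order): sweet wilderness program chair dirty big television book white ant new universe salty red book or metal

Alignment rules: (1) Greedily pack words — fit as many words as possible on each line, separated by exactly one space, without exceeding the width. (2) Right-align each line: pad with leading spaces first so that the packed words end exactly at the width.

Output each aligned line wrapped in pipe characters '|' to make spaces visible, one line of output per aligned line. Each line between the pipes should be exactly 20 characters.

Line 1: ['sweet', 'wilderness'] (min_width=16, slack=4)
Line 2: ['program', 'chair', 'dirty'] (min_width=19, slack=1)
Line 3: ['big', 'television', 'book'] (min_width=19, slack=1)
Line 4: ['white', 'ant', 'new'] (min_width=13, slack=7)
Line 5: ['universe', 'salty', 'red'] (min_width=18, slack=2)
Line 6: ['book', 'or', 'metal'] (min_width=13, slack=7)

Answer: |    sweet wilderness|
| program chair dirty|
| big television book|
|       white ant new|
|  universe salty red|
|       book or metal|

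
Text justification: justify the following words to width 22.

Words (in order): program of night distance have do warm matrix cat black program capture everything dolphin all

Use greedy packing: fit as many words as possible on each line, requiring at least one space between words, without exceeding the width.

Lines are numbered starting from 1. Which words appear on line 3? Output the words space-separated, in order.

Line 1: ['program', 'of', 'night'] (min_width=16, slack=6)
Line 2: ['distance', 'have', 'do', 'warm'] (min_width=21, slack=1)
Line 3: ['matrix', 'cat', 'black'] (min_width=16, slack=6)
Line 4: ['program', 'capture'] (min_width=15, slack=7)
Line 5: ['everything', 'dolphin', 'all'] (min_width=22, slack=0)

Answer: matrix cat black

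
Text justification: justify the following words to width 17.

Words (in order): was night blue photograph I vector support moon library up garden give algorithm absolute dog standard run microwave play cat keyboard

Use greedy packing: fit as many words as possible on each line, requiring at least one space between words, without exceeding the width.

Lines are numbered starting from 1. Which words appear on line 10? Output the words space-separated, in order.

Line 1: ['was', 'night', 'blue'] (min_width=14, slack=3)
Line 2: ['photograph', 'I'] (min_width=12, slack=5)
Line 3: ['vector', 'support'] (min_width=14, slack=3)
Line 4: ['moon', 'library', 'up'] (min_width=15, slack=2)
Line 5: ['garden', 'give'] (min_width=11, slack=6)
Line 6: ['algorithm'] (min_width=9, slack=8)
Line 7: ['absolute', 'dog'] (min_width=12, slack=5)
Line 8: ['standard', 'run'] (min_width=12, slack=5)
Line 9: ['microwave', 'play'] (min_width=14, slack=3)
Line 10: ['cat', 'keyboard'] (min_width=12, slack=5)

Answer: cat keyboard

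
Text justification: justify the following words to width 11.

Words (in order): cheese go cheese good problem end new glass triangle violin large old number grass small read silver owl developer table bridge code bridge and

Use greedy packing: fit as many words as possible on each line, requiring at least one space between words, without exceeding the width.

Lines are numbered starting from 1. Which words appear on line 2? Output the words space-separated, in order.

Answer: cheese good

Derivation:
Line 1: ['cheese', 'go'] (min_width=9, slack=2)
Line 2: ['cheese', 'good'] (min_width=11, slack=0)
Line 3: ['problem', 'end'] (min_width=11, slack=0)
Line 4: ['new', 'glass'] (min_width=9, slack=2)
Line 5: ['triangle'] (min_width=8, slack=3)
Line 6: ['violin'] (min_width=6, slack=5)
Line 7: ['large', 'old'] (min_width=9, slack=2)
Line 8: ['number'] (min_width=6, slack=5)
Line 9: ['grass', 'small'] (min_width=11, slack=0)
Line 10: ['read', 'silver'] (min_width=11, slack=0)
Line 11: ['owl'] (min_width=3, slack=8)
Line 12: ['developer'] (min_width=9, slack=2)
Line 13: ['table'] (min_width=5, slack=6)
Line 14: ['bridge', 'code'] (min_width=11, slack=0)
Line 15: ['bridge', 'and'] (min_width=10, slack=1)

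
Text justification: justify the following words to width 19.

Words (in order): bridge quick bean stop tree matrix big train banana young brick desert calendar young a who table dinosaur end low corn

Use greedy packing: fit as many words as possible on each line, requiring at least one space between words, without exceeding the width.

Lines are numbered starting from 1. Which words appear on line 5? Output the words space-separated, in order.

Answer: calendar young a

Derivation:
Line 1: ['bridge', 'quick', 'bean'] (min_width=17, slack=2)
Line 2: ['stop', 'tree', 'matrix'] (min_width=16, slack=3)
Line 3: ['big', 'train', 'banana'] (min_width=16, slack=3)
Line 4: ['young', 'brick', 'desert'] (min_width=18, slack=1)
Line 5: ['calendar', 'young', 'a'] (min_width=16, slack=3)
Line 6: ['who', 'table', 'dinosaur'] (min_width=18, slack=1)
Line 7: ['end', 'low', 'corn'] (min_width=12, slack=7)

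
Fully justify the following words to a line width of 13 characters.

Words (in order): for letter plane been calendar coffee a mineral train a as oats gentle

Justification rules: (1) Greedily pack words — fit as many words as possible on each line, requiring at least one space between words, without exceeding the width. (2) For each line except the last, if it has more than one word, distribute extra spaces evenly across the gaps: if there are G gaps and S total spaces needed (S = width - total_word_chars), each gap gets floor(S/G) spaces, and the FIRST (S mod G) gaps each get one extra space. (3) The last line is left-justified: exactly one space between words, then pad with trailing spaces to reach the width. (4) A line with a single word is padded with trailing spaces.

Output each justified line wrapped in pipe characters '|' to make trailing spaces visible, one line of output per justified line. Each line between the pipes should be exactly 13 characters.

Answer: |for    letter|
|plane    been|
|calendar     |
|coffee      a|
|mineral train|
|a   as   oats|
|gentle       |

Derivation:
Line 1: ['for', 'letter'] (min_width=10, slack=3)
Line 2: ['plane', 'been'] (min_width=10, slack=3)
Line 3: ['calendar'] (min_width=8, slack=5)
Line 4: ['coffee', 'a'] (min_width=8, slack=5)
Line 5: ['mineral', 'train'] (min_width=13, slack=0)
Line 6: ['a', 'as', 'oats'] (min_width=9, slack=4)
Line 7: ['gentle'] (min_width=6, slack=7)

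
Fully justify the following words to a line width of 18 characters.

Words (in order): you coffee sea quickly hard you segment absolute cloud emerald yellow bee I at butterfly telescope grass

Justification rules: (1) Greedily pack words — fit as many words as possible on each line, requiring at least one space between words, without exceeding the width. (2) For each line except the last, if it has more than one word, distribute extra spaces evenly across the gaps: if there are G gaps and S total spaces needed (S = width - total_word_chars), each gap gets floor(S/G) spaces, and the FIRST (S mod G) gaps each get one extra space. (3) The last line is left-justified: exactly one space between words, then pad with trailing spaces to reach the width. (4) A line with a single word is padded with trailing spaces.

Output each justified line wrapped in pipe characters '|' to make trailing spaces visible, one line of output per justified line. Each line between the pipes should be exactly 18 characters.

Line 1: ['you', 'coffee', 'sea'] (min_width=14, slack=4)
Line 2: ['quickly', 'hard', 'you'] (min_width=16, slack=2)
Line 3: ['segment', 'absolute'] (min_width=16, slack=2)
Line 4: ['cloud', 'emerald'] (min_width=13, slack=5)
Line 5: ['yellow', 'bee', 'I', 'at'] (min_width=15, slack=3)
Line 6: ['butterfly'] (min_width=9, slack=9)
Line 7: ['telescope', 'grass'] (min_width=15, slack=3)

Answer: |you   coffee   sea|
|quickly  hard  you|
|segment   absolute|
|cloud      emerald|
|yellow  bee  I  at|
|butterfly         |
|telescope grass   |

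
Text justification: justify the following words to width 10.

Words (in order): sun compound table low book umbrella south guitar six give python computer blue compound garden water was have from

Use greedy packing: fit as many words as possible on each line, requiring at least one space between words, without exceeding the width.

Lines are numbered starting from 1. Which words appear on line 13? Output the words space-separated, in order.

Line 1: ['sun'] (min_width=3, slack=7)
Line 2: ['compound'] (min_width=8, slack=2)
Line 3: ['table', 'low'] (min_width=9, slack=1)
Line 4: ['book'] (min_width=4, slack=6)
Line 5: ['umbrella'] (min_width=8, slack=2)
Line 6: ['south'] (min_width=5, slack=5)
Line 7: ['guitar', 'six'] (min_width=10, slack=0)
Line 8: ['give'] (min_width=4, slack=6)
Line 9: ['python'] (min_width=6, slack=4)
Line 10: ['computer'] (min_width=8, slack=2)
Line 11: ['blue'] (min_width=4, slack=6)
Line 12: ['compound'] (min_width=8, slack=2)
Line 13: ['garden'] (min_width=6, slack=4)
Line 14: ['water', 'was'] (min_width=9, slack=1)
Line 15: ['have', 'from'] (min_width=9, slack=1)

Answer: garden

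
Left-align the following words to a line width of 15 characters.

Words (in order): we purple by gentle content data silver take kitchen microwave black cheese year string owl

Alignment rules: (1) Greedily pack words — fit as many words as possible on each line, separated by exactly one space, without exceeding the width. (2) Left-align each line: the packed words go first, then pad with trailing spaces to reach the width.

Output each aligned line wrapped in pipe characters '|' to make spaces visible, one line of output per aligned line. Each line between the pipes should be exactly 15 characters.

Line 1: ['we', 'purple', 'by'] (min_width=12, slack=3)
Line 2: ['gentle', 'content'] (min_width=14, slack=1)
Line 3: ['data', 'silver'] (min_width=11, slack=4)
Line 4: ['take', 'kitchen'] (min_width=12, slack=3)
Line 5: ['microwave', 'black'] (min_width=15, slack=0)
Line 6: ['cheese', 'year'] (min_width=11, slack=4)
Line 7: ['string', 'owl'] (min_width=10, slack=5)

Answer: |we purple by   |
|gentle content |
|data silver    |
|take kitchen   |
|microwave black|
|cheese year    |
|string owl     |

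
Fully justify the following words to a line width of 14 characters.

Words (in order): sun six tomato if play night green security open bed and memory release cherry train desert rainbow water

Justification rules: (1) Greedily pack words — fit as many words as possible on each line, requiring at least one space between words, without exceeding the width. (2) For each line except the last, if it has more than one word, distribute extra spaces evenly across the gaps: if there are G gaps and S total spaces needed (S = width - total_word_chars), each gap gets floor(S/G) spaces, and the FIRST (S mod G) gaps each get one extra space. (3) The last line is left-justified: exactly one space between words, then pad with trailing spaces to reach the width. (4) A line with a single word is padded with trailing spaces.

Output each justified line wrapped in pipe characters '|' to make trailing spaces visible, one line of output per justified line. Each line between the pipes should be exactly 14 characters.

Line 1: ['sun', 'six', 'tomato'] (min_width=14, slack=0)
Line 2: ['if', 'play', 'night'] (min_width=13, slack=1)
Line 3: ['green', 'security'] (min_width=14, slack=0)
Line 4: ['open', 'bed', 'and'] (min_width=12, slack=2)
Line 5: ['memory', 'release'] (min_width=14, slack=0)
Line 6: ['cherry', 'train'] (min_width=12, slack=2)
Line 7: ['desert', 'rainbow'] (min_width=14, slack=0)
Line 8: ['water'] (min_width=5, slack=9)

Answer: |sun six tomato|
|if  play night|
|green security|
|open  bed  and|
|memory release|
|cherry   train|
|desert rainbow|
|water         |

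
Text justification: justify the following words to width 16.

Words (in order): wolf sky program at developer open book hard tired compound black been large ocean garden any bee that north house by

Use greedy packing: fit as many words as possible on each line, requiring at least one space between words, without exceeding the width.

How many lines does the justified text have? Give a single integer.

Line 1: ['wolf', 'sky', 'program'] (min_width=16, slack=0)
Line 2: ['at', 'developer'] (min_width=12, slack=4)
Line 3: ['open', 'book', 'hard'] (min_width=14, slack=2)
Line 4: ['tired', 'compound'] (min_width=14, slack=2)
Line 5: ['black', 'been', 'large'] (min_width=16, slack=0)
Line 6: ['ocean', 'garden', 'any'] (min_width=16, slack=0)
Line 7: ['bee', 'that', 'north'] (min_width=14, slack=2)
Line 8: ['house', 'by'] (min_width=8, slack=8)
Total lines: 8

Answer: 8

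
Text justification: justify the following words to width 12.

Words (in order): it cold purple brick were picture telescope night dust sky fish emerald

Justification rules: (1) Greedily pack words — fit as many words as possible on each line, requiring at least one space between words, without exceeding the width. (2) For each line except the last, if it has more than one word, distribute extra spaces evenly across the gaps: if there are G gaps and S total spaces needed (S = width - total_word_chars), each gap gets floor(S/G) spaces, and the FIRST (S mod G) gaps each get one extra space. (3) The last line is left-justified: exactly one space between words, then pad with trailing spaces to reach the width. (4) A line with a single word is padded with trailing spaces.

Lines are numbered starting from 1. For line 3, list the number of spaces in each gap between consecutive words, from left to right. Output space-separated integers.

Answer: 1

Derivation:
Line 1: ['it', 'cold'] (min_width=7, slack=5)
Line 2: ['purple', 'brick'] (min_width=12, slack=0)
Line 3: ['were', 'picture'] (min_width=12, slack=0)
Line 4: ['telescope'] (min_width=9, slack=3)
Line 5: ['night', 'dust'] (min_width=10, slack=2)
Line 6: ['sky', 'fish'] (min_width=8, slack=4)
Line 7: ['emerald'] (min_width=7, slack=5)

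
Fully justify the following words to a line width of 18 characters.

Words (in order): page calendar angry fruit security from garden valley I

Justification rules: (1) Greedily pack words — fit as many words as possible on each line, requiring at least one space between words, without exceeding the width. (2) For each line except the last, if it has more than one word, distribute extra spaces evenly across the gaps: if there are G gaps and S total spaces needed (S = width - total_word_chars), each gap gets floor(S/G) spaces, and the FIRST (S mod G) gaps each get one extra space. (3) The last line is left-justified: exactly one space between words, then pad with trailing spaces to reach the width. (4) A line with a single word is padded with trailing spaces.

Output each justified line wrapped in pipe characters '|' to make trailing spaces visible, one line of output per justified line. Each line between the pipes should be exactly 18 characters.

Line 1: ['page', 'calendar'] (min_width=13, slack=5)
Line 2: ['angry', 'fruit'] (min_width=11, slack=7)
Line 3: ['security', 'from'] (min_width=13, slack=5)
Line 4: ['garden', 'valley', 'I'] (min_width=15, slack=3)

Answer: |page      calendar|
|angry        fruit|
|security      from|
|garden valley I   |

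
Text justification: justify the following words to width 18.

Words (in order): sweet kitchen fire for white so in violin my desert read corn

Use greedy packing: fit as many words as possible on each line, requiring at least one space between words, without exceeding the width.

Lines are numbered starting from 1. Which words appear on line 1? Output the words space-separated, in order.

Line 1: ['sweet', 'kitchen', 'fire'] (min_width=18, slack=0)
Line 2: ['for', 'white', 'so', 'in'] (min_width=15, slack=3)
Line 3: ['violin', 'my', 'desert'] (min_width=16, slack=2)
Line 4: ['read', 'corn'] (min_width=9, slack=9)

Answer: sweet kitchen fire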